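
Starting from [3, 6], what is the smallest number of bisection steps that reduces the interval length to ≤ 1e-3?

12

Width after n steps is 3/2^n. Need 2^n ≥ 3/1e-3 = 3000.
2^11 = 2048 < 3000 ≤ 2^12 = 4096, so n = 12.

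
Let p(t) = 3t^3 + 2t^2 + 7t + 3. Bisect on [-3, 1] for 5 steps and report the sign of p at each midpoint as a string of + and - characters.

p(-1) = -5 < 0, so the root lies in [-1, 1]
p(0) = 3 > 0, so the root lies in [-1, 0]
p(-0.5) = -0.375 < 0, so the root lies in [-0.5, 0]
p(-0.25) = 1.3281 > 0, so the root lies in [-0.5, -0.25]
p(-0.375) = 0.498 > 0, so the root lies in [-0.5, -0.375]

-+-++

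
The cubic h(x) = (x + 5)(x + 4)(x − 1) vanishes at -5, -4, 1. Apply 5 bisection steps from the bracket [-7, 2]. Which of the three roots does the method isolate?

1

m = -2.5, h(m) = -13.125 (−); new bracket [-2.5, 2]
m = -0.25, h(m) = -22.265625 (−); new bracket [-0.25, 2]
m = 0.875, h(m) = -3.580078 (−); new bracket [0.875, 2]
m = 1.4375, h(m) = 15.3142 (+); new bracket [0.875, 1.4375]
m = 1.15625, h(m) = 4.9599 (+); new bracket [0.875, 1.15625]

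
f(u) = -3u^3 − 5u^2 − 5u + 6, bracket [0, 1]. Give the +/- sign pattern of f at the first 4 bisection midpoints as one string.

+-+-

f(0.5) = 1.875 > 0, so the root lies in [0.5, 1]
f(0.75) = -1.828125 < 0, so the root lies in [0.5, 0.75]
f(0.625) = 0.189453 > 0, so the root lies in [0.625, 0.75]
f(0.6875) = -0.7756 < 0, so the root lies in [0.625, 0.6875]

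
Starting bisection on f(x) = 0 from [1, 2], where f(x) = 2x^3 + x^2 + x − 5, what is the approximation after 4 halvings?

1.0625

midpoint 1.5: f = 5.5 > 0 → [1, 1.5]
midpoint 1.25: f = 1.71875 > 0 → [1, 1.25]
midpoint 1.125: f = 0.238281 > 0 → [1, 1.125]
midpoint 1.0625: f = -0.4097 < 0 → [1.0625, 1.125]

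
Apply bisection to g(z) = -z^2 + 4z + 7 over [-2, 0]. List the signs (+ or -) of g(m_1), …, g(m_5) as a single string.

g(-1) = 2 > 0, so the root lies in [-2, -1]
g(-1.5) = -1.25 < 0, so the root lies in [-1.5, -1]
g(-1.25) = 0.4375 > 0, so the root lies in [-1.5, -1.25]
g(-1.375) = -0.3906 < 0, so the root lies in [-1.375, -1.25]
g(-1.3125) = 0.0273 > 0, so the root lies in [-1.375, -1.3125]

+-+-+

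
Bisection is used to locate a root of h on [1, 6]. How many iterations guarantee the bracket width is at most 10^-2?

9

Width after n steps is 5/2^n. Need 2^n ≥ 5/10^-2 = 500.
2^8 = 256 < 500 ≤ 2^9 = 512, so n = 9.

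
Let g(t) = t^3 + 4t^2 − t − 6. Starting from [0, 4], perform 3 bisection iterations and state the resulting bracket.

m = 2, g(m) = 16 (+); new bracket [0, 2]
m = 1, g(m) = -2 (−); new bracket [1, 2]
m = 1.5, g(m) = 4.875 (+); new bracket [1, 1.5]

[1, 1.5]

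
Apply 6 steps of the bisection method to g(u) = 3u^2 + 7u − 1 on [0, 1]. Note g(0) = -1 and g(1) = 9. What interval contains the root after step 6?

[0.125, 0.140625]

midpoint 0.5: g = 3.25 > 0 → [0, 0.5]
midpoint 0.25: g = 0.9375 > 0 → [0, 0.25]
midpoint 0.125: g = -0.078125 < 0 → [0.125, 0.25]
midpoint 0.1875: g = 0.418 > 0 → [0.125, 0.1875]
midpoint 0.15625: g = 0.167 > 0 → [0.125, 0.15625]
midpoint 0.140625: g = 0.0437 > 0 → [0.125, 0.140625]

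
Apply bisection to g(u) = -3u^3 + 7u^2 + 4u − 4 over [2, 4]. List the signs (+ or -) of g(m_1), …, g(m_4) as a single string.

-+-+

g(3) = -10 < 0, so the root lies in [2, 3]
g(2.5) = 2.875 > 0, so the root lies in [2.5, 3]
g(2.75) = -2.453125 < 0, so the root lies in [2.5, 2.75]
g(2.625) = 0.4707 > 0, so the root lies in [2.625, 2.75]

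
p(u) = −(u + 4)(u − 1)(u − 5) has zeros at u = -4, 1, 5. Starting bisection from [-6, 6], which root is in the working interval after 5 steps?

-4

midpoint 0: p = -20 < 0 → [-6, 0]
midpoint -3: p = -32 < 0 → [-6, -3]
midpoint -4.5: p = 26.125 > 0 → [-4.5, -3]
midpoint -3.75: p = -10.3906 < 0 → [-4.5, -3.75]
midpoint -4.125: p = 5.8457 > 0 → [-4.125, -3.75]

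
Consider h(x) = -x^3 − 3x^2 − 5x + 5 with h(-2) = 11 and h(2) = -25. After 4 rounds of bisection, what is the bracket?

[0.5, 0.75]

m = 0, h(m) = 5 (+); new bracket [0, 2]
m = 1, h(m) = -4 (−); new bracket [0, 1]
m = 0.5, h(m) = 1.625 (+); new bracket [0.5, 1]
m = 0.75, h(m) = -0.8594 (−); new bracket [0.5, 0.75]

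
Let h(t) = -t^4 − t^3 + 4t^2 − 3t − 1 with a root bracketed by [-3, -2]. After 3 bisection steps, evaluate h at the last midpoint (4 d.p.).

-3.8694

h(-2.5) = 8.0625 > 0, so the root lies in [-3, -2.5]
h(-2.75) = 1.105469 > 0, so the root lies in [-3, -2.75]
h(-2.875) = -3.869385 < 0, so the root lies in [-2.875, -2.75]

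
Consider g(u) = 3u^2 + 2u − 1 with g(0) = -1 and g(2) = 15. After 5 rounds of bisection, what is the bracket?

[0.3125, 0.375]

midpoint 1: g = 4 > 0 → [0, 1]
midpoint 0.5: g = 0.75 > 0 → [0, 0.5]
midpoint 0.25: g = -0.3125 < 0 → [0.25, 0.5]
midpoint 0.375: g = 0.1719 > 0 → [0.25, 0.375]
midpoint 0.3125: g = -0.082 < 0 → [0.3125, 0.375]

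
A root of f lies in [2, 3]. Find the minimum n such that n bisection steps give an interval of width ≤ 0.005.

8

Width after n steps is 1/2^n. Need 2^n ≥ 1/0.005 = 200.
2^7 = 128 < 200 ≤ 2^8 = 256, so n = 8.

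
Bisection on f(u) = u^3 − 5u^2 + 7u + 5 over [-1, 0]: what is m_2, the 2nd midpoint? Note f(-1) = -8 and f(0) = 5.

-0.75

u = -0.5 gives f = 0.125, positive; keep [-1, -0.5]
u = -0.75 gives f = -3.484375, negative; keep [-0.75, -0.5]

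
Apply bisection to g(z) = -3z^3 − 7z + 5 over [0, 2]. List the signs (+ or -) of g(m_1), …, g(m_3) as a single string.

-+-

midpoint 1: g = -5 < 0 → [0, 1]
midpoint 0.5: g = 1.125 > 0 → [0.5, 1]
midpoint 0.75: g = -1.515625 < 0 → [0.5, 0.75]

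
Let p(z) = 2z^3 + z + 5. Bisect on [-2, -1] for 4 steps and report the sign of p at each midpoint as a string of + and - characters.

--++

m = -1.5, p(m) = -3.25 (−); new bracket [-1.5, -1]
m = -1.25, p(m) = -0.15625 (−); new bracket [-1.25, -1]
m = -1.125, p(m) = 1.027344 (+); new bracket [-1.25, -1.125]
m = -1.1875, p(m) = 0.4634 (+); new bracket [-1.25, -1.1875]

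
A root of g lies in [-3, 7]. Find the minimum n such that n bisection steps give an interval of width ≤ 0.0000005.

Width after n steps is 10/2^n. Need 2^n ≥ 10/0.0000005 = 20000000.
2^24 = 16777216 < 20000000 ≤ 2^25 = 33554432, so n = 25.

25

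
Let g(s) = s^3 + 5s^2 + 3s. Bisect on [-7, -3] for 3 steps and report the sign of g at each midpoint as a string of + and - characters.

-+-

m = -5, g(m) = -15 (−); new bracket [-5, -3]
m = -4, g(m) = 4 (+); new bracket [-5, -4]
m = -4.5, g(m) = -3.375 (−); new bracket [-4.5, -4]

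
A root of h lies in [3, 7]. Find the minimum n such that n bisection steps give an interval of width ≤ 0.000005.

Width after n steps is 4/2^n. Need 2^n ≥ 4/0.000005 = 800000.
2^19 = 524288 < 800000 ≤ 2^20 = 1048576, so n = 20.

20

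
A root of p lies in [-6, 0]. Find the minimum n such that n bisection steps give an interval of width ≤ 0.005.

11

Width after n steps is 6/2^n. Need 2^n ≥ 6/0.005 = 1200.
2^10 = 1024 < 1200 ≤ 2^11 = 2048, so n = 11.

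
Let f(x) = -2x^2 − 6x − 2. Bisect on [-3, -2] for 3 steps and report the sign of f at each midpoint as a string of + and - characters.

x = -2.5 gives f = 0.5, positive; keep [-3, -2.5]
x = -2.75 gives f = -0.625, negative; keep [-2.75, -2.5]
x = -2.625 gives f = -0.03125, negative; keep [-2.625, -2.5]

+--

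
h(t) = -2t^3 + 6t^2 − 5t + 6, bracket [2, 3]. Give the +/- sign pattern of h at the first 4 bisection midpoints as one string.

-+++

h(2.5) = -0.25 < 0, so the root lies in [2, 2.5]
h(2.25) = 2.34375 > 0, so the root lies in [2.25, 2.5]
h(2.375) = 1.175781 > 0, so the root lies in [2.375, 2.5]
h(2.4375) = 0.4966 > 0, so the root lies in [2.4375, 2.5]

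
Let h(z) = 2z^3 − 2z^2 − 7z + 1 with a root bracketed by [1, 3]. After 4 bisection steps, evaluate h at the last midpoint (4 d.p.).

h(2) = -5 < 0, so the root lies in [2, 3]
h(2.5) = 2.25 > 0, so the root lies in [2, 2.5]
h(2.25) = -2.09375 < 0, so the root lies in [2.25, 2.5]
h(2.375) = -0.1133 < 0, so the root lies in [2.375, 2.5]

-0.1133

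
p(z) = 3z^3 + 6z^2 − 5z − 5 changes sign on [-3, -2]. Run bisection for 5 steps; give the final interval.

[-2.40625, -2.375]

midpoint -2.5: p = -1.875 < 0 → [-2.5, -2]
midpoint -2.25: p = 2.453125 > 0 → [-2.5, -2.25]
midpoint -2.375: p = 0.529297 > 0 → [-2.5, -2.375]
midpoint -2.4375: p = -0.6106 < 0 → [-2.4375, -2.375]
midpoint -2.40625: p = -0.0254 < 0 → [-2.40625, -2.375]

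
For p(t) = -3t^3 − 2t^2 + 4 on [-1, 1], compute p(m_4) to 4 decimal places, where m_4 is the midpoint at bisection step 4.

0.4590

t = 0 gives p = 4, positive; keep [0, 1]
t = 0.5 gives p = 3.125, positive; keep [0.5, 1]
t = 0.75 gives p = 1.609375, positive; keep [0.75, 1]
t = 0.875 gives p = 0.459, positive; keep [0.875, 1]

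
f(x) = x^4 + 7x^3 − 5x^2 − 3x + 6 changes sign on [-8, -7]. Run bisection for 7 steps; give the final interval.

m = -7.5, f(m) = -41.8125 (−); new bracket [-8, -7.5]
m = -7.75, f(m) = 78.050781 (+); new bracket [-7.75, -7.5]
m = -7.625, f(m) = 15.248291 (+); new bracket [-7.625, -7.5]
m = -7.5625, f(m) = -13.9827 (−); new bracket [-7.625, -7.5625]
m = -7.59375, f(m) = 0.4556 (+); new bracket [-7.59375, -7.5625]
m = -7.578125, f(m) = -6.8076 (−); new bracket [-7.59375, -7.578125]
m = -7.5859375, f(m) = -3.1871 (−); new bracket [-7.59375, -7.5859375]

[-7.59375, -7.5859375]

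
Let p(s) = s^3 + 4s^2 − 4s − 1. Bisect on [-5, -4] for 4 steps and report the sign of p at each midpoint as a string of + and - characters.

++--

m = -4.5, p(m) = 6.875 (+); new bracket [-5, -4.5]
m = -4.75, p(m) = 1.078125 (+); new bracket [-5, -4.75]
m = -4.875, p(m) = -2.294922 (−); new bracket [-4.875, -4.75]
m = -4.8125, p(m) = -0.5676 (−); new bracket [-4.8125, -4.75]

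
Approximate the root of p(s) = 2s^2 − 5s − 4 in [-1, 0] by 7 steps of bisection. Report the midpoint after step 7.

-0.6328125

m = -0.5, p(m) = -1 (−); new bracket [-1, -0.5]
m = -0.75, p(m) = 0.875 (+); new bracket [-0.75, -0.5]
m = -0.625, p(m) = -0.09375 (−); new bracket [-0.75, -0.625]
m = -0.6875, p(m) = 0.3828 (+); new bracket [-0.6875, -0.625]
m = -0.65625, p(m) = 0.1426 (+); new bracket [-0.65625, -0.625]
m = -0.640625, p(m) = 0.0239 (+); new bracket [-0.640625, -0.625]
m = -0.6328125, p(m) = -0.035 (−); new bracket [-0.640625, -0.6328125]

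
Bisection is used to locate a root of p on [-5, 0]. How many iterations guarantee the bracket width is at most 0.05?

Width after n steps is 5/2^n. Need 2^n ≥ 5/0.05 = 100.
2^6 = 64 < 100 ≤ 2^7 = 128, so n = 7.

7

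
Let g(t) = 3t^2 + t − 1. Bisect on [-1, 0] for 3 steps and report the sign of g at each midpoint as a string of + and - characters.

--+

midpoint -0.5: g = -0.75 < 0 → [-1, -0.5]
midpoint -0.75: g = -0.0625 < 0 → [-1, -0.75]
midpoint -0.875: g = 0.421875 > 0 → [-0.875, -0.75]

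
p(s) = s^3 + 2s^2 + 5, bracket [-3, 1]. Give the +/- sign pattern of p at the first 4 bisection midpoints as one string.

p(-1) = 6 > 0, so the root lies in [-3, -1]
p(-2) = 5 > 0, so the root lies in [-3, -2]
p(-2.5) = 1.875 > 0, so the root lies in [-3, -2.5]
p(-2.75) = -0.6719 < 0, so the root lies in [-2.75, -2.5]

+++-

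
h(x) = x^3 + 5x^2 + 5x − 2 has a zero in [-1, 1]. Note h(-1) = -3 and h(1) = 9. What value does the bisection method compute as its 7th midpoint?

0.296875

x = 0 gives h = -2, negative; keep [0, 1]
x = 0.5 gives h = 1.875, positive; keep [0, 0.5]
x = 0.25 gives h = -0.421875, negative; keep [0.25, 0.5]
x = 0.375 gives h = 0.6309, positive; keep [0.25, 0.375]
x = 0.3125 gives h = 0.0813, positive; keep [0.25, 0.3125]
x = 0.28125 gives h = -0.176, negative; keep [0.28125, 0.3125]
x = 0.296875 gives h = -0.0488, negative; keep [0.296875, 0.3125]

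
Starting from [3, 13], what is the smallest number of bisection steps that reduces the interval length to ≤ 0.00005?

Width after n steps is 10/2^n. Need 2^n ≥ 10/0.00005 = 200000.
2^17 = 131072 < 200000 ≤ 2^18 = 262144, so n = 18.

18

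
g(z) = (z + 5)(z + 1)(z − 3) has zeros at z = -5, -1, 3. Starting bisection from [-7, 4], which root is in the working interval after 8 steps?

-5

m = -1.5, g(m) = 7.875 (+); new bracket [-7, -1.5]
m = -4.25, g(m) = 17.671875 (+); new bracket [-7, -4.25]
m = -5.625, g(m) = -24.931641 (−); new bracket [-5.625, -4.25]
m = -4.9375, g(m) = 1.9534 (+); new bracket [-5.625, -4.9375]
m = -5.28125, g(m) = -9.9715 (−); new bracket [-5.28125, -4.9375]
m = -5.109375, g(m) = -3.6449 (−); new bracket [-5.109375, -4.9375]
m = -5.0234375, g(m) = -0.7566 (−); new bracket [-5.0234375, -4.9375]
m = -4.98046875, g(m) = 0.6204 (+); new bracket [-5.0234375, -4.98046875]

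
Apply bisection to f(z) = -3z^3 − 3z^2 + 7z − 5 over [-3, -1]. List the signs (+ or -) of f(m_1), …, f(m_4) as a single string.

-+-+

m = -2, f(m) = -7 (−); new bracket [-3, -2]
m = -2.5, f(m) = 5.625 (+); new bracket [-2.5, -2]
m = -2.25, f(m) = -1.765625 (−); new bracket [-2.5, -2.25]
m = -2.375, f(m) = 1.6426 (+); new bracket [-2.375, -2.25]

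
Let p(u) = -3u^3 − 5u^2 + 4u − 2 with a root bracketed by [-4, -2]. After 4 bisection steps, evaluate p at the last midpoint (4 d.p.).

m = -3, p(m) = 22 (+); new bracket [-3, -2]
m = -2.5, p(m) = 3.625 (+); new bracket [-2.5, -2]
m = -2.25, p(m) = -2.140625 (−); new bracket [-2.5, -2.25]
m = -2.375, p(m) = 0.4863 (+); new bracket [-2.375, -2.25]

0.4863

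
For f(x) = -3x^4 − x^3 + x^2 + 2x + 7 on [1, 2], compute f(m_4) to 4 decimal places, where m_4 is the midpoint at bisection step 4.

0.1840

midpoint 1.5: f = -6.3125 < 0 → [1, 1.5]
midpoint 1.25: f = 1.785156 > 0 → [1.25, 1.5]
midpoint 1.375: f = -1.682373 < 0 → [1.25, 1.375]
midpoint 1.3125: f = 0.184 > 0 → [1.3125, 1.375]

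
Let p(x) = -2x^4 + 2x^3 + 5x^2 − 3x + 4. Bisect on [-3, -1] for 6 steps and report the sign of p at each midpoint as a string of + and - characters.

-+--++

m = -2, p(m) = -18 (−); new bracket [-2, -1]
m = -1.5, p(m) = 2.875 (+); new bracket [-2, -1.5]
m = -1.75, p(m) = -4.914062 (−); new bracket [-1.75, -1.5]
m = -1.625, p(m) = -0.4497 (−); new bracket [-1.625, -1.5]
m = -1.5625, p(m) = 1.3442 (+); new bracket [-1.625, -1.5625]
m = -1.59375, p(m) = 0.4815 (+); new bracket [-1.625, -1.59375]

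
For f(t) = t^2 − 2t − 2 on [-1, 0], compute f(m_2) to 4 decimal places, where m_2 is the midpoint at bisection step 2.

midpoint -0.5: f = -0.75 < 0 → [-1, -0.5]
midpoint -0.75: f = 0.0625 > 0 → [-0.75, -0.5]

0.0625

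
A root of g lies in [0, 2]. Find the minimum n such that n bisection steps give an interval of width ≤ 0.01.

8

Width after n steps is 2/2^n. Need 2^n ≥ 2/0.01 = 200.
2^7 = 128 < 200 ≤ 2^8 = 256, so n = 8.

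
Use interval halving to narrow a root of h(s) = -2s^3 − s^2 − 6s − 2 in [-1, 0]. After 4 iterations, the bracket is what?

midpoint -0.5: h = 1 > 0 → [-0.5, 0]
midpoint -0.25: h = -0.53125 < 0 → [-0.5, -0.25]
midpoint -0.375: h = 0.214844 > 0 → [-0.375, -0.25]
midpoint -0.3125: h = -0.1616 < 0 → [-0.375, -0.3125]

[-0.375, -0.3125]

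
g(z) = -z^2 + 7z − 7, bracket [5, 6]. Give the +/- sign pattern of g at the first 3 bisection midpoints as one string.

m = 5.5, g(m) = 1.25 (+); new bracket [5.5, 6]
m = 5.75, g(m) = 0.1875 (+); new bracket [5.75, 6]
m = 5.875, g(m) = -0.390625 (−); new bracket [5.75, 5.875]

++-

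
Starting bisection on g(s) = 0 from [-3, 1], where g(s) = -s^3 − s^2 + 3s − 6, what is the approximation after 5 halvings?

-2.875

s = -1 gives g = -9, negative; keep [-3, -1]
s = -2 gives g = -8, negative; keep [-3, -2]
s = -2.5 gives g = -4.125, negative; keep [-3, -2.5]
s = -2.75 gives g = -1.0156, negative; keep [-3, -2.75]
s = -2.875 gives g = 0.873, positive; keep [-2.875, -2.75]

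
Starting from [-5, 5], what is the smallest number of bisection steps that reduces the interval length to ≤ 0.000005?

Width after n steps is 10/2^n. Need 2^n ≥ 10/0.000005 = 2000000.
2^20 = 1048576 < 2000000 ≤ 2^21 = 2097152, so n = 21.

21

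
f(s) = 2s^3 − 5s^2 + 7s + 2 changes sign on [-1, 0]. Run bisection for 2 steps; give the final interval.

[-0.25, 0]

midpoint -0.5: f = -3 < 0 → [-0.5, 0]
midpoint -0.25: f = -0.09375 < 0 → [-0.25, 0]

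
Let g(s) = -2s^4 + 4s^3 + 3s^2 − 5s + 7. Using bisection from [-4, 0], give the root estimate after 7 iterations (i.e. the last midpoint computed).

-1.40625

s = -2 gives g = -35, negative; keep [-2, 0]
s = -1 gives g = 9, positive; keep [-2, -1]
s = -1.5 gives g = -2.375, negative; keep [-1.5, -1]
s = -1.25 gives g = 5.2422, positive; keep [-1.5, -1.25]
s = -1.375 gives g = 1.9995, positive; keep [-1.5, -1.375]
s = -1.4375 gives g = -0.0352, negative; keep [-1.4375, -1.375]
s = -1.40625 gives g = 1.0189, positive; keep [-1.4375, -1.40625]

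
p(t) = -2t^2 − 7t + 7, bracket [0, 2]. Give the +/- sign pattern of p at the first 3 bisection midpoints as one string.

m = 1, p(m) = -2 (−); new bracket [0, 1]
m = 0.5, p(m) = 3 (+); new bracket [0.5, 1]
m = 0.75, p(m) = 0.625 (+); new bracket [0.75, 1]

-++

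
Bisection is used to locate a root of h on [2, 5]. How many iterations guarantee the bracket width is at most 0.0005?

Width after n steps is 3/2^n. Need 2^n ≥ 3/0.0005 = 6000.
2^12 = 4096 < 6000 ≤ 2^13 = 8192, so n = 13.

13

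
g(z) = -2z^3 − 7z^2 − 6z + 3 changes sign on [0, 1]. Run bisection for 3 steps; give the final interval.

[0.25, 0.375]

z = 0.5 gives g = -2, negative; keep [0, 0.5]
z = 0.25 gives g = 1.03125, positive; keep [0.25, 0.5]
z = 0.375 gives g = -0.339844, negative; keep [0.25, 0.375]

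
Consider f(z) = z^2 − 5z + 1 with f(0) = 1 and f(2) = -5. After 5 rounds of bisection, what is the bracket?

m = 1, f(m) = -3 (−); new bracket [0, 1]
m = 0.5, f(m) = -1.25 (−); new bracket [0, 0.5]
m = 0.25, f(m) = -0.1875 (−); new bracket [0, 0.25]
m = 0.125, f(m) = 0.3906 (+); new bracket [0.125, 0.25]
m = 0.1875, f(m) = 0.0977 (+); new bracket [0.1875, 0.25]

[0.1875, 0.25]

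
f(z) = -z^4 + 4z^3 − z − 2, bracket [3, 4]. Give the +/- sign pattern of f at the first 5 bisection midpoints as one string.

+++--

m = 3.5, f(m) = 15.9375 (+); new bracket [3.5, 4]
m = 3.75, f(m) = 7.433594 (+); new bracket [3.75, 4]
m = 3.875, f(m) = 1.398193 (+); new bracket [3.875, 4]
m = 3.9375, f(m) = -2.1221 (−); new bracket [3.875, 3.9375]
m = 3.90625, f(m) = -0.3183 (−); new bracket [3.875, 3.90625]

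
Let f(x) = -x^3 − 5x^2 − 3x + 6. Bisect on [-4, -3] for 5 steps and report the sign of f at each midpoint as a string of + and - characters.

midpoint -3.5: f = -1.875 < 0 → [-4, -3.5]
midpoint -3.75: f = -0.328125 < 0 → [-4, -3.75]
midpoint -3.875: f = 0.732422 > 0 → [-3.875, -3.75]
midpoint -3.8125: f = 0.177 > 0 → [-3.8125, -3.75]
midpoint -3.78125: f = -0.0818 < 0 → [-3.8125, -3.78125]

--++-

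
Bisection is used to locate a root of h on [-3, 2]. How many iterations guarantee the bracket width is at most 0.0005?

14

Width after n steps is 5/2^n. Need 2^n ≥ 5/0.0005 = 10000.
2^13 = 8192 < 10000 ≤ 2^14 = 16384, so n = 14.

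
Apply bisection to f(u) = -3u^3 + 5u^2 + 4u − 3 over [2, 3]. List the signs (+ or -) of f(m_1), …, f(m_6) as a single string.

---+--

f(2.5) = -8.625 < 0, so the root lies in [2, 2.5]
f(2.25) = -2.859375 < 0, so the root lies in [2, 2.25]
f(2.125) = -0.708984 < 0, so the root lies in [2, 2.125]
f(2.0625) = 0.1985 > 0, so the root lies in [2.0625, 2.125]
f(2.09375) = -0.2417 < 0, so the root lies in [2.0625, 2.09375]
f(2.078125) = -0.0183 < 0, so the root lies in [2.0625, 2.078125]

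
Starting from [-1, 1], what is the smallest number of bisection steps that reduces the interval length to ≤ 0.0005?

12

Width after n steps is 2/2^n. Need 2^n ≥ 2/0.0005 = 4000.
2^11 = 2048 < 4000 ≤ 2^12 = 4096, so n = 12.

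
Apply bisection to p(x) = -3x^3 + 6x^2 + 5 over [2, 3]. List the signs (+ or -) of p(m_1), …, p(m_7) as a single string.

-+--+++

x = 2.5 gives p = -4.375, negative; keep [2, 2.5]
x = 2.25 gives p = 1.203125, positive; keep [2.25, 2.5]
x = 2.375 gives p = -1.345703, negative; keep [2.25, 2.375]
x = 2.3125 gives p = -0.0134, negative; keep [2.25, 2.3125]
x = 2.28125 gives p = 0.609, positive; keep [2.28125, 2.3125]
x = 2.296875 gives p = 0.3014, positive; keep [2.296875, 2.3125]
x = 2.3046875 gives p = 0.1449, positive; keep [2.3046875, 2.3125]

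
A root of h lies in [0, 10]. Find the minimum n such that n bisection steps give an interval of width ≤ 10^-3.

14

Width after n steps is 10/2^n. Need 2^n ≥ 10/10^-3 = 10000.
2^13 = 8192 < 10000 ≤ 2^14 = 16384, so n = 14.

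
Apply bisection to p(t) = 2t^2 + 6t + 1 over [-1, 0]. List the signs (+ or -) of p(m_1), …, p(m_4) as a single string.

--+-

t = -0.5 gives p = -1.5, negative; keep [-0.5, 0]
t = -0.25 gives p = -0.375, negative; keep [-0.25, 0]
t = -0.125 gives p = 0.28125, positive; keep [-0.25, -0.125]
t = -0.1875 gives p = -0.0547, negative; keep [-0.1875, -0.125]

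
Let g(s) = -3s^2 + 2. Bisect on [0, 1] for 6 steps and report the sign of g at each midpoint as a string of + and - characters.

++-+--

s = 0.5 gives g = 1.25, positive; keep [0.5, 1]
s = 0.75 gives g = 0.3125, positive; keep [0.75, 1]
s = 0.875 gives g = -0.296875, negative; keep [0.75, 0.875]
s = 0.8125 gives g = 0.0195, positive; keep [0.8125, 0.875]
s = 0.84375 gives g = -0.1357, negative; keep [0.8125, 0.84375]
s = 0.828125 gives g = -0.0574, negative; keep [0.8125, 0.828125]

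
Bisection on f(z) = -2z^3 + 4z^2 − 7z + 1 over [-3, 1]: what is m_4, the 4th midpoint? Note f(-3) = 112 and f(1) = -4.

midpoint -1: f = 14 > 0 → [-1, 1]
midpoint 0: f = 1 > 0 → [0, 1]
midpoint 0.5: f = -1.75 < 0 → [0, 0.5]
midpoint 0.25: f = -0.5312 < 0 → [0, 0.25]

0.25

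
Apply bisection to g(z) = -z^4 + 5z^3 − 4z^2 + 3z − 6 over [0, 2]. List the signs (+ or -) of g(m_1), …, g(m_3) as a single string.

-+-

g(1) = -3 < 0, so the root lies in [1, 2]
g(1.5) = 1.3125 > 0, so the root lies in [1, 1.5]
g(1.25) = -1.175781 < 0, so the root lies in [1.25, 1.5]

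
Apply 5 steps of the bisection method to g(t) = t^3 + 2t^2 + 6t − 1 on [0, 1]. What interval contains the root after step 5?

m = 0.5, g(m) = 2.625 (+); new bracket [0, 0.5]
m = 0.25, g(m) = 0.640625 (+); new bracket [0, 0.25]
m = 0.125, g(m) = -0.216797 (−); new bracket [0.125, 0.25]
m = 0.1875, g(m) = 0.2019 (+); new bracket [0.125, 0.1875]
m = 0.15625, g(m) = -0.0099 (−); new bracket [0.15625, 0.1875]

[0.15625, 0.1875]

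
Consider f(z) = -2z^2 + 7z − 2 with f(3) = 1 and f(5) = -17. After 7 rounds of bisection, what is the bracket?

z = 4 gives f = -6, negative; keep [3, 4]
z = 3.5 gives f = -2, negative; keep [3, 3.5]
z = 3.25 gives f = -0.375, negative; keep [3, 3.25]
z = 3.125 gives f = 0.3438, positive; keep [3.125, 3.25]
z = 3.1875 gives f = -0.0078, negative; keep [3.125, 3.1875]
z = 3.15625 gives f = 0.1699, positive; keep [3.15625, 3.1875]
z = 3.171875 gives f = 0.0815, positive; keep [3.171875, 3.1875]

[3.171875, 3.1875]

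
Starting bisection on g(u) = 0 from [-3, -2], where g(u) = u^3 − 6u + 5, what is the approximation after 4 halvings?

midpoint -2.5: g = 4.375 > 0 → [-3, -2.5]
midpoint -2.75: g = 0.703125 > 0 → [-3, -2.75]
midpoint -2.875: g = -1.513672 < 0 → [-2.875, -2.75]
midpoint -2.8125: g = -0.3723 < 0 → [-2.8125, -2.75]

-2.8125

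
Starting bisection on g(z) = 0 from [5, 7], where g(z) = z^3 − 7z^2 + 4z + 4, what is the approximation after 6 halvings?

6.28125

m = 6, g(m) = -8 (−); new bracket [6, 7]
m = 6.5, g(m) = 8.875 (+); new bracket [6, 6.5]
m = 6.25, g(m) = -0.296875 (−); new bracket [6.25, 6.5]
m = 6.375, g(m) = 4.0996 (+); new bracket [6.25, 6.375]
m = 6.3125, g(m) = 1.8547 (+); new bracket [6.25, 6.3125]
m = 6.28125, g(m) = 0.7674 (+); new bracket [6.25, 6.28125]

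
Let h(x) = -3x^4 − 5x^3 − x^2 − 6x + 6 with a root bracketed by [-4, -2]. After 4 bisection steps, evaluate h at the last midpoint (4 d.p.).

x = -3 gives h = -93, negative; keep [-3, -2]
x = -2.5 gives h = -24.3125, negative; keep [-2.5, -2]
x = -2.25 gives h = -5.496094, negative; keep [-2.25, -2]
x = -2.125 gives h = 1.0403, positive; keep [-2.25, -2.125]

1.0403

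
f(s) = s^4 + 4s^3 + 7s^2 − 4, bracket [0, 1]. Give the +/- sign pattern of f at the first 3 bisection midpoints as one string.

f(0.5) = -1.6875 < 0, so the root lies in [0.5, 1]
f(0.75) = 1.941406 > 0, so the root lies in [0.5, 0.75]
f(0.625) = -0.136475 < 0, so the root lies in [0.625, 0.75]

-+-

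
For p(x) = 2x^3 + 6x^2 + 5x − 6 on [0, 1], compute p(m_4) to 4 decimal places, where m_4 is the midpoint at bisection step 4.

0.9233

x = 0.5 gives p = -1.75, negative; keep [0.5, 1]
x = 0.75 gives p = 1.96875, positive; keep [0.5, 0.75]
x = 0.625 gives p = -0.042969, negative; keep [0.625, 0.75]
x = 0.6875 gives p = 0.9233, positive; keep [0.625, 0.6875]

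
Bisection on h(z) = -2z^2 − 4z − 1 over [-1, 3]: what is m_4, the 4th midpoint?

-0.25

m = 1, h(m) = -7 (−); new bracket [-1, 1]
m = 0, h(m) = -1 (−); new bracket [-1, 0]
m = -0.5, h(m) = 0.5 (+); new bracket [-0.5, 0]
m = -0.25, h(m) = -0.125 (−); new bracket [-0.5, -0.25]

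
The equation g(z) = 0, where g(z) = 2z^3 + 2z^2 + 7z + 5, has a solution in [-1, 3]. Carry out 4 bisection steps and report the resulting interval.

[-1, -0.75]

m = 1, g(m) = 16 (+); new bracket [-1, 1]
m = 0, g(m) = 5 (+); new bracket [-1, 0]
m = -0.5, g(m) = 1.75 (+); new bracket [-1, -0.5]
m = -0.75, g(m) = 0.0312 (+); new bracket [-1, -0.75]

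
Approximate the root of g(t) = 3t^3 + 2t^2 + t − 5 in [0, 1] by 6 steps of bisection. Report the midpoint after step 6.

0.921875

m = 0.5, g(m) = -3.625 (−); new bracket [0.5, 1]
m = 0.75, g(m) = -1.859375 (−); new bracket [0.75, 1]
m = 0.875, g(m) = -0.583984 (−); new bracket [0.875, 1]
m = 0.9375, g(m) = 0.1672 (+); new bracket [0.875, 0.9375]
m = 0.90625, g(m) = -0.2183 (−); new bracket [0.90625, 0.9375]
m = 0.921875, g(m) = -0.028 (−); new bracket [0.921875, 0.9375]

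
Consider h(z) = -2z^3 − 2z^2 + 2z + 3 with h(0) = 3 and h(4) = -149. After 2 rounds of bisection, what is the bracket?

[1, 2]

h(2) = -17 < 0, so the root lies in [0, 2]
h(1) = 1 > 0, so the root lies in [1, 2]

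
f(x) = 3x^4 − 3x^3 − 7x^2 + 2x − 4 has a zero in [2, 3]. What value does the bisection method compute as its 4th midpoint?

midpoint 2.5: f = 27.5625 > 0 → [2, 2.5]
midpoint 2.25: f = 7.777344 > 0 → [2, 2.25]
midpoint 2.125: f = 1.026123 > 0 → [2, 2.125]
midpoint 2.0625: f = -1.6862 < 0 → [2.0625, 2.125]

2.0625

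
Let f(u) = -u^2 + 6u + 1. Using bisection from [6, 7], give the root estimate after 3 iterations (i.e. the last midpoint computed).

m = 6.5, f(m) = -2.25 (−); new bracket [6, 6.5]
m = 6.25, f(m) = -0.5625 (−); new bracket [6, 6.25]
m = 6.125, f(m) = 0.234375 (+); new bracket [6.125, 6.25]

6.125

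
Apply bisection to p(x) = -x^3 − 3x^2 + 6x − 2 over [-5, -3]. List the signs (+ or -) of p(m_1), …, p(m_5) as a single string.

-+---

midpoint -4: p = -10 < 0 → [-5, -4]
midpoint -4.5: p = 1.375 > 0 → [-4.5, -4]
midpoint -4.25: p = -4.921875 < 0 → [-4.5, -4.25]
midpoint -4.375: p = -1.9316 < 0 → [-4.5, -4.375]
midpoint -4.4375: p = -0.3186 < 0 → [-4.5, -4.4375]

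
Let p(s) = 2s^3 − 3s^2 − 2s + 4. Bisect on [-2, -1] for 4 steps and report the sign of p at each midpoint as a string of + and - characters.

midpoint -1.5: p = -6.5 < 0 → [-1.5, -1]
midpoint -1.25: p = -2.09375 < 0 → [-1.25, -1]
midpoint -1.125: p = -0.394531 < 0 → [-1.125, -1]
midpoint -1.0625: p = 0.3394 > 0 → [-1.125, -1.0625]

---+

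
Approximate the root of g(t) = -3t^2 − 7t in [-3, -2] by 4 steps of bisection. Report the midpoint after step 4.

m = -2.5, g(m) = -1.25 (−); new bracket [-2.5, -2]
m = -2.25, g(m) = 0.5625 (+); new bracket [-2.5, -2.25]
m = -2.375, g(m) = -0.296875 (−); new bracket [-2.375, -2.25]
m = -2.3125, g(m) = 0.1445 (+); new bracket [-2.375, -2.3125]

-2.3125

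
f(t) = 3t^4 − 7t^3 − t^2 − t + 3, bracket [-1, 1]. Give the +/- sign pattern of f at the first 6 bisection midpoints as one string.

++-++-

t = 0 gives f = 3, positive; keep [0, 1]
t = 0.5 gives f = 1.5625, positive; keep [0.5, 1]
t = 0.75 gives f = -0.316406, negative; keep [0.5, 0.75]
t = 0.625 gives f = 0.7332, positive; keep [0.625, 0.75]
t = 0.6875 gives f = 0.2354, positive; keep [0.6875, 0.75]
t = 0.71875 gives f = -0.0339, negative; keep [0.6875, 0.71875]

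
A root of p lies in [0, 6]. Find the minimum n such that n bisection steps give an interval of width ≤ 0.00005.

Width after n steps is 6/2^n. Need 2^n ≥ 6/0.00005 = 120000.
2^16 = 65536 < 120000 ≤ 2^17 = 131072, so n = 17.

17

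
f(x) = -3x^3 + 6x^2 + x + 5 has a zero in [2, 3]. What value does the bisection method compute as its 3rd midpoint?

2.375

midpoint 2.5: f = -1.875 < 0 → [2, 2.5]
midpoint 2.25: f = 3.453125 > 0 → [2.25, 2.5]
midpoint 2.375: f = 1.029297 > 0 → [2.375, 2.5]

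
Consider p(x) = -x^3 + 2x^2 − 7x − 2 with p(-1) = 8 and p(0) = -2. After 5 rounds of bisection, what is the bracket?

p(-0.5) = 2.125 > 0, so the root lies in [-0.5, 0]
p(-0.25) = -0.109375 < 0, so the root lies in [-0.5, -0.25]
p(-0.375) = 0.958984 > 0, so the root lies in [-0.375, -0.25]
p(-0.3125) = 0.4133 > 0, so the root lies in [-0.3125, -0.25]
p(-0.28125) = 0.1492 > 0, so the root lies in [-0.28125, -0.25]

[-0.28125, -0.25]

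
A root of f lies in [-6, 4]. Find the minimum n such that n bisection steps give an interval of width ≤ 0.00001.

20

Width after n steps is 10/2^n. Need 2^n ≥ 10/0.00001 = 1000000.
2^19 = 524288 < 1000000 ≤ 2^20 = 1048576, so n = 20.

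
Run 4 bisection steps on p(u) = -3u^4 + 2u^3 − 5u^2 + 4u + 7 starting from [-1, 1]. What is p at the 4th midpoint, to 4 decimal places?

m = 0, p(m) = 7 (+); new bracket [-1, 0]
m = -0.5, p(m) = 3.3125 (+); new bracket [-1, -0.5]
m = -0.75, p(m) = -0.605469 (−); new bracket [-0.75, -0.5]
m = -0.625, p(m) = 1.6008 (+); new bracket [-0.75, -0.625]

1.6008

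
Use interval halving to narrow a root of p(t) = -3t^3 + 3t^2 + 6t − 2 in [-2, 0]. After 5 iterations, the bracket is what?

p(-1) = -2 < 0, so the root lies in [-2, -1]
p(-1.5) = 5.875 > 0, so the root lies in [-1.5, -1]
p(-1.25) = 1.046875 > 0, so the root lies in [-1.25, -1]
p(-1.125) = -0.6816 < 0, so the root lies in [-1.25, -1.125]
p(-1.1875) = 0.1292 > 0, so the root lies in [-1.1875, -1.125]

[-1.1875, -1.125]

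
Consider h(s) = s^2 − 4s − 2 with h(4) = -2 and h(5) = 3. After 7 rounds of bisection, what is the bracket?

[4.4453125, 4.453125]

h(4.5) = 0.25 > 0, so the root lies in [4, 4.5]
h(4.25) = -0.9375 < 0, so the root lies in [4.25, 4.5]
h(4.375) = -0.359375 < 0, so the root lies in [4.375, 4.5]
h(4.4375) = -0.0586 < 0, so the root lies in [4.4375, 4.5]
h(4.46875) = 0.0947 > 0, so the root lies in [4.4375, 4.46875]
h(4.453125) = 0.0178 > 0, so the root lies in [4.4375, 4.453125]
h(4.4453125) = -0.0204 < 0, so the root lies in [4.4453125, 4.453125]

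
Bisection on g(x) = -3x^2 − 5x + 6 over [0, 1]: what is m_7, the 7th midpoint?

0.8046875

g(0.5) = 2.75 > 0, so the root lies in [0.5, 1]
g(0.75) = 0.5625 > 0, so the root lies in [0.75, 1]
g(0.875) = -0.671875 < 0, so the root lies in [0.75, 0.875]
g(0.8125) = -0.043 < 0, so the root lies in [0.75, 0.8125]
g(0.78125) = 0.2627 > 0, so the root lies in [0.78125, 0.8125]
g(0.796875) = 0.1106 > 0, so the root lies in [0.796875, 0.8125]
g(0.8046875) = 0.034 > 0, so the root lies in [0.8046875, 0.8125]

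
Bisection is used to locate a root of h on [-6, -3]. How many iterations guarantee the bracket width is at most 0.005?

Width after n steps is 3/2^n. Need 2^n ≥ 3/0.005 = 600.
2^9 = 512 < 600 ≤ 2^10 = 1024, so n = 10.

10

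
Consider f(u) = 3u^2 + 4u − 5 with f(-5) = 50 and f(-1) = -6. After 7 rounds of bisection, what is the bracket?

m = -3, f(m) = 10 (+); new bracket [-3, -1]
m = -2, f(m) = -1 (−); new bracket [-3, -2]
m = -2.5, f(m) = 3.75 (+); new bracket [-2.5, -2]
m = -2.25, f(m) = 1.1875 (+); new bracket [-2.25, -2]
m = -2.125, f(m) = 0.0469 (+); new bracket [-2.125, -2]
m = -2.0625, f(m) = -0.4883 (−); new bracket [-2.125, -2.0625]
m = -2.09375, f(m) = -0.2236 (−); new bracket [-2.125, -2.09375]

[-2.125, -2.09375]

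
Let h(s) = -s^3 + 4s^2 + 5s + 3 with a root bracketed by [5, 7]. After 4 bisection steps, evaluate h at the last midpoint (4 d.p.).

m = 6, h(m) = -39 (−); new bracket [5, 6]
m = 5.5, h(m) = -14.875 (−); new bracket [5, 5.5]
m = 5.25, h(m) = -5.203125 (−); new bracket [5, 5.25]
m = 5.125, h(m) = -0.9238 (−); new bracket [5, 5.125]

-0.9238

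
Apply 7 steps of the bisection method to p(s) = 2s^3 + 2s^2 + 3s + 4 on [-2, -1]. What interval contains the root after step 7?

[-1.1796875, -1.171875]

midpoint -1.5: p = -2.75 < 0 → [-1.5, -1]
midpoint -1.25: p = -0.53125 < 0 → [-1.25, -1]
midpoint -1.125: p = 0.308594 > 0 → [-1.25, -1.125]
midpoint -1.1875: p = -0.0913 < 0 → [-1.1875, -1.125]
midpoint -1.15625: p = 0.1135 > 0 → [-1.1875, -1.15625]
midpoint -1.171875: p = 0.0123 > 0 → [-1.1875, -1.171875]
midpoint -1.1796875: p = -0.0392 < 0 → [-1.1796875, -1.171875]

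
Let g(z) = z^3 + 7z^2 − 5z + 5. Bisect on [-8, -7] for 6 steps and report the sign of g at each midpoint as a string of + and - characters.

+-+++-

g(-7.5) = 14.375 > 0, so the root lies in [-8, -7.5]
g(-7.75) = -1.296875 < 0, so the root lies in [-7.75, -7.5]
g(-7.625) = 6.787109 > 0, so the root lies in [-7.75, -7.625]
g(-7.6875) = 2.8079 > 0, so the root lies in [-7.75, -7.6875]
g(-7.71875) = 0.7713 > 0, so the root lies in [-7.75, -7.71875]
g(-7.734375) = -0.2588 < 0, so the root lies in [-7.734375, -7.71875]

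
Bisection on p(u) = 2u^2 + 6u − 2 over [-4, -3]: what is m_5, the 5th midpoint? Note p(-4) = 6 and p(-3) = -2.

p(-3.5) = 1.5 > 0, so the root lies in [-3.5, -3]
p(-3.25) = -0.375 < 0, so the root lies in [-3.5, -3.25]
p(-3.375) = 0.53125 > 0, so the root lies in [-3.375, -3.25]
p(-3.3125) = 0.0703 > 0, so the root lies in [-3.3125, -3.25]
p(-3.28125) = -0.1543 < 0, so the root lies in [-3.3125, -3.28125]

-3.28125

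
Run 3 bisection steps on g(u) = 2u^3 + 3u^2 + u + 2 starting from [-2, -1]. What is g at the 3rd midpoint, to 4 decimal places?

-0.2852

m = -1.5, g(m) = 0.5 (+); new bracket [-2, -1.5]
m = -1.75, g(m) = -1.28125 (−); new bracket [-1.75, -1.5]
m = -1.625, g(m) = -0.285156 (−); new bracket [-1.625, -1.5]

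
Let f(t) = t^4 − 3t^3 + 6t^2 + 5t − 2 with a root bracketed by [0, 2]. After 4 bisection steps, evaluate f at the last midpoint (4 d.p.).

f(1) = 7 > 0, so the root lies in [0, 1]
f(0.5) = 1.6875 > 0, so the root lies in [0, 0.5]
f(0.25) = -0.417969 < 0, so the root lies in [0.25, 0.5]
f(0.375) = 0.5803 > 0, so the root lies in [0.25, 0.375]

0.5803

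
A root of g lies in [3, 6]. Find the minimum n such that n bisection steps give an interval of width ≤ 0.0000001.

Width after n steps is 3/2^n. Need 2^n ≥ 3/0.0000001 = 30000000.
2^24 = 16777216 < 30000000 ≤ 2^25 = 33554432, so n = 25.

25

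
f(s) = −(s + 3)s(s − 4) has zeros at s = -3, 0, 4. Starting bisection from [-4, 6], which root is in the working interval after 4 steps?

4

midpoint 1: f = 12 > 0 → [1, 6]
midpoint 3.5: f = 11.375 > 0 → [3.5, 6]
midpoint 4.75: f = -27.609375 < 0 → [3.5, 4.75]
midpoint 4.125: f = -3.6738 < 0 → [3.5, 4.125]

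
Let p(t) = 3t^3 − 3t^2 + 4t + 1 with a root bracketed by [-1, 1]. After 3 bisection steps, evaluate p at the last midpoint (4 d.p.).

-0.2344

t = 0 gives p = 1, positive; keep [-1, 0]
t = -0.5 gives p = -2.125, negative; keep [-0.5, 0]
t = -0.25 gives p = -0.234375, negative; keep [-0.25, 0]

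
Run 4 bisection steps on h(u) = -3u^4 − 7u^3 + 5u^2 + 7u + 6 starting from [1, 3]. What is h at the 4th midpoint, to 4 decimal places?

-3.8425

u = 2 gives h = -64, negative; keep [1, 2]
u = 1.5 gives h = -11.0625, negative; keep [1, 1.5]
u = 1.25 gives h = 1.566406, positive; keep [1.25, 1.5]
u = 1.375 gives h = -3.8425, negative; keep [1.25, 1.375]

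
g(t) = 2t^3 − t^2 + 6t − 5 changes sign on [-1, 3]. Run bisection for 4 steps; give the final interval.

[0.75, 1]

m = 1, g(m) = 2 (+); new bracket [-1, 1]
m = 0, g(m) = -5 (−); new bracket [0, 1]
m = 0.5, g(m) = -2 (−); new bracket [0.5, 1]
m = 0.75, g(m) = -0.2188 (−); new bracket [0.75, 1]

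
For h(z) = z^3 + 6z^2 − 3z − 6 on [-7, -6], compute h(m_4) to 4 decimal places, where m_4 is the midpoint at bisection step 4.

0.4851

midpoint -6.5: h = -7.625 < 0 → [-6.5, -6]
midpoint -6.25: h = 2.984375 > 0 → [-6.5, -6.25]
midpoint -6.375: h = -2.115234 < 0 → [-6.375, -6.25]
midpoint -6.3125: h = 0.4851 > 0 → [-6.375, -6.3125]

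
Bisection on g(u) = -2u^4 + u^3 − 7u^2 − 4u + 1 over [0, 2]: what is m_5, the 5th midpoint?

u = 1 gives g = -11, negative; keep [0, 1]
u = 0.5 gives g = -2.75, negative; keep [0, 0.5]
u = 0.25 gives g = -0.429688, negative; keep [0, 0.25]
u = 0.125 gives g = 0.3921, positive; keep [0.125, 0.25]
u = 0.1875 gives g = 0.008, positive; keep [0.1875, 0.25]

0.1875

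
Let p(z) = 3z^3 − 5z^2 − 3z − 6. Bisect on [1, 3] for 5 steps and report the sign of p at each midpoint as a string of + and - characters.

p(2) = -8 < 0, so the root lies in [2, 3]
p(2.5) = 2.125 > 0, so the root lies in [2, 2.5]
p(2.25) = -3.890625 < 0, so the root lies in [2.25, 2.5]
p(2.375) = -1.1387 < 0, so the root lies in [2.375, 2.5]
p(2.4375) = 0.427 > 0, so the root lies in [2.375, 2.4375]

-+--+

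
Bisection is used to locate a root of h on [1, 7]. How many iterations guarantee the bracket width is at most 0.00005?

17

Width after n steps is 6/2^n. Need 2^n ≥ 6/0.00005 = 120000.
2^16 = 65536 < 120000 ≤ 2^17 = 131072, so n = 17.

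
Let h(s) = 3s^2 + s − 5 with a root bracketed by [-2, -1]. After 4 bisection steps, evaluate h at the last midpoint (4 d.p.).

-0.2383

h(-1.5) = 0.25 > 0, so the root lies in [-1.5, -1]
h(-1.25) = -1.5625 < 0, so the root lies in [-1.5, -1.25]
h(-1.375) = -0.703125 < 0, so the root lies in [-1.5, -1.375]
h(-1.4375) = -0.2383 < 0, so the root lies in [-1.5, -1.4375]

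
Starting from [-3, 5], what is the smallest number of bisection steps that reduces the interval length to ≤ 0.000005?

21

Width after n steps is 8/2^n. Need 2^n ≥ 8/0.000005 = 1600000.
2^20 = 1048576 < 1600000 ≤ 2^21 = 2097152, so n = 21.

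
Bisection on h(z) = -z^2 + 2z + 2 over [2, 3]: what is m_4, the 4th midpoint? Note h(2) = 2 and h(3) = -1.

h(2.5) = 0.75 > 0, so the root lies in [2.5, 3]
h(2.75) = -0.0625 < 0, so the root lies in [2.5, 2.75]
h(2.625) = 0.359375 > 0, so the root lies in [2.625, 2.75]
h(2.6875) = 0.1523 > 0, so the root lies in [2.6875, 2.75]

2.6875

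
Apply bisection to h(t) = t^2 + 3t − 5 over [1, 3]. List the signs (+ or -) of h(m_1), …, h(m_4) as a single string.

+++-

t = 2 gives h = 5, positive; keep [1, 2]
t = 1.5 gives h = 1.75, positive; keep [1, 1.5]
t = 1.25 gives h = 0.3125, positive; keep [1, 1.25]
t = 1.125 gives h = -0.3594, negative; keep [1.125, 1.25]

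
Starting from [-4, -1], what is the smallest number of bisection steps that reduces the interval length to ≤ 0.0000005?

Width after n steps is 3/2^n. Need 2^n ≥ 3/0.0000005 = 6000000.
2^22 = 4194304 < 6000000 ≤ 2^23 = 8388608, so n = 23.

23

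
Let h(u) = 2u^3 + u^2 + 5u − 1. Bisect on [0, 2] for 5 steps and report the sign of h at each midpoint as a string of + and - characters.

m = 1, h(m) = 7 (+); new bracket [0, 1]
m = 0.5, h(m) = 2 (+); new bracket [0, 0.5]
m = 0.25, h(m) = 0.34375 (+); new bracket [0, 0.25]
m = 0.125, h(m) = -0.3555 (−); new bracket [0.125, 0.25]
m = 0.1875, h(m) = -0.0142 (−); new bracket [0.1875, 0.25]

+++--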